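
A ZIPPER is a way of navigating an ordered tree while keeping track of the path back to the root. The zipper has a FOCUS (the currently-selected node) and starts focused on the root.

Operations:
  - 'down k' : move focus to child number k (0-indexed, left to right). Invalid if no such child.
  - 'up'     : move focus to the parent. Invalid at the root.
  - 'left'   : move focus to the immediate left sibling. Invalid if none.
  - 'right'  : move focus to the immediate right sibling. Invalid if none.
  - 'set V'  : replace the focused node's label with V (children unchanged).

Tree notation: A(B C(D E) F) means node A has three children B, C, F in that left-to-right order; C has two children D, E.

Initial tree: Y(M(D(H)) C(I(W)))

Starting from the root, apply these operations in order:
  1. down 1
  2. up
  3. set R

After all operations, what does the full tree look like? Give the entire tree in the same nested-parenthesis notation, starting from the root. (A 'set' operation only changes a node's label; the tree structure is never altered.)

Answer: R(M(D(H)) C(I(W)))

Derivation:
Step 1 (down 1): focus=C path=1 depth=1 children=['I'] left=['M'] right=[] parent=Y
Step 2 (up): focus=Y path=root depth=0 children=['M', 'C'] (at root)
Step 3 (set R): focus=R path=root depth=0 children=['M', 'C'] (at root)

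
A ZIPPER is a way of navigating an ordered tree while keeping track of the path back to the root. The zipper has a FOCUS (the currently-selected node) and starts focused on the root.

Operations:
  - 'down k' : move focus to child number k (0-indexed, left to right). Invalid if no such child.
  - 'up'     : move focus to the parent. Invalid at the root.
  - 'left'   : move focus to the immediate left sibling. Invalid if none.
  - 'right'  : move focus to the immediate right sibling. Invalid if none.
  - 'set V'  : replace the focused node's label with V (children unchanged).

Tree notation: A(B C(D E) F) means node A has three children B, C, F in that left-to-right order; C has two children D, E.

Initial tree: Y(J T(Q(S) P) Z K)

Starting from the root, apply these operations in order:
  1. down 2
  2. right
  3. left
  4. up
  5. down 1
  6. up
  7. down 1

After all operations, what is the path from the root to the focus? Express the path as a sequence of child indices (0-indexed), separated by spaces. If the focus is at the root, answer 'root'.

Answer: 1

Derivation:
Step 1 (down 2): focus=Z path=2 depth=1 children=[] left=['J', 'T'] right=['K'] parent=Y
Step 2 (right): focus=K path=3 depth=1 children=[] left=['J', 'T', 'Z'] right=[] parent=Y
Step 3 (left): focus=Z path=2 depth=1 children=[] left=['J', 'T'] right=['K'] parent=Y
Step 4 (up): focus=Y path=root depth=0 children=['J', 'T', 'Z', 'K'] (at root)
Step 5 (down 1): focus=T path=1 depth=1 children=['Q', 'P'] left=['J'] right=['Z', 'K'] parent=Y
Step 6 (up): focus=Y path=root depth=0 children=['J', 'T', 'Z', 'K'] (at root)
Step 7 (down 1): focus=T path=1 depth=1 children=['Q', 'P'] left=['J'] right=['Z', 'K'] parent=Y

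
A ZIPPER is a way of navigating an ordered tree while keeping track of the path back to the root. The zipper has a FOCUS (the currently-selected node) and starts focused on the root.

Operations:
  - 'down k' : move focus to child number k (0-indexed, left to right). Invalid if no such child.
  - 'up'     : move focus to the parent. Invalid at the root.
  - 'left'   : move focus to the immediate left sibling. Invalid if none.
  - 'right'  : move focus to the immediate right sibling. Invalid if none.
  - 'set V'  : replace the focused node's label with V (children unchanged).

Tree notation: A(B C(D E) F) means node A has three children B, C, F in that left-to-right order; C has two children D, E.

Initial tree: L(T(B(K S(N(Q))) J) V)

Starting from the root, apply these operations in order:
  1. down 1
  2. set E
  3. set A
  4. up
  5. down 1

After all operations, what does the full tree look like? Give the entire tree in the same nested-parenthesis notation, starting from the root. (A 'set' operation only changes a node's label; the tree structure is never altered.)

Step 1 (down 1): focus=V path=1 depth=1 children=[] left=['T'] right=[] parent=L
Step 2 (set E): focus=E path=1 depth=1 children=[] left=['T'] right=[] parent=L
Step 3 (set A): focus=A path=1 depth=1 children=[] left=['T'] right=[] parent=L
Step 4 (up): focus=L path=root depth=0 children=['T', 'A'] (at root)
Step 5 (down 1): focus=A path=1 depth=1 children=[] left=['T'] right=[] parent=L

Answer: L(T(B(K S(N(Q))) J) A)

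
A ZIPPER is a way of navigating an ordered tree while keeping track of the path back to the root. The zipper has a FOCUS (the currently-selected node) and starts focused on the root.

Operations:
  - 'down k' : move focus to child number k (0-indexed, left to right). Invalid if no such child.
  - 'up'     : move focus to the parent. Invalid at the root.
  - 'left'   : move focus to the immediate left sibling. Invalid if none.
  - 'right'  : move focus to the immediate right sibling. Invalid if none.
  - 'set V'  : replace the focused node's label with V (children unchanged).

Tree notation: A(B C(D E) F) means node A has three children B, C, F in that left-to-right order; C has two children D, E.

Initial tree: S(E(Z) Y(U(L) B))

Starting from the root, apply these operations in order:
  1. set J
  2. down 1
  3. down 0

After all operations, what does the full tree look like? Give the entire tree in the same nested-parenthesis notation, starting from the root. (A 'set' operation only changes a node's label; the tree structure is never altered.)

Answer: J(E(Z) Y(U(L) B))

Derivation:
Step 1 (set J): focus=J path=root depth=0 children=['E', 'Y'] (at root)
Step 2 (down 1): focus=Y path=1 depth=1 children=['U', 'B'] left=['E'] right=[] parent=J
Step 3 (down 0): focus=U path=1/0 depth=2 children=['L'] left=[] right=['B'] parent=Y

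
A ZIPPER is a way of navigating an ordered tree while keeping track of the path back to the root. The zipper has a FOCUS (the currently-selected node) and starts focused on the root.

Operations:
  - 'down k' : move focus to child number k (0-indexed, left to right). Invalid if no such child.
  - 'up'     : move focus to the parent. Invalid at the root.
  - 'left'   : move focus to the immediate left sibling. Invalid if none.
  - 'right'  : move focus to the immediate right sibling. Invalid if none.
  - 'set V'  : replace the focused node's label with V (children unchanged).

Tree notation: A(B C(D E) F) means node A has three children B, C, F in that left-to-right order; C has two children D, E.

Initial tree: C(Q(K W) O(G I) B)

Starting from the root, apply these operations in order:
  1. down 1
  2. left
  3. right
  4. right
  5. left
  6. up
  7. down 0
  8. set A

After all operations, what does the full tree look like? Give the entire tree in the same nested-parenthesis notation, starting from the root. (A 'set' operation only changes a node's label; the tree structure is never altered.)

Answer: C(A(K W) O(G I) B)

Derivation:
Step 1 (down 1): focus=O path=1 depth=1 children=['G', 'I'] left=['Q'] right=['B'] parent=C
Step 2 (left): focus=Q path=0 depth=1 children=['K', 'W'] left=[] right=['O', 'B'] parent=C
Step 3 (right): focus=O path=1 depth=1 children=['G', 'I'] left=['Q'] right=['B'] parent=C
Step 4 (right): focus=B path=2 depth=1 children=[] left=['Q', 'O'] right=[] parent=C
Step 5 (left): focus=O path=1 depth=1 children=['G', 'I'] left=['Q'] right=['B'] parent=C
Step 6 (up): focus=C path=root depth=0 children=['Q', 'O', 'B'] (at root)
Step 7 (down 0): focus=Q path=0 depth=1 children=['K', 'W'] left=[] right=['O', 'B'] parent=C
Step 8 (set A): focus=A path=0 depth=1 children=['K', 'W'] left=[] right=['O', 'B'] parent=C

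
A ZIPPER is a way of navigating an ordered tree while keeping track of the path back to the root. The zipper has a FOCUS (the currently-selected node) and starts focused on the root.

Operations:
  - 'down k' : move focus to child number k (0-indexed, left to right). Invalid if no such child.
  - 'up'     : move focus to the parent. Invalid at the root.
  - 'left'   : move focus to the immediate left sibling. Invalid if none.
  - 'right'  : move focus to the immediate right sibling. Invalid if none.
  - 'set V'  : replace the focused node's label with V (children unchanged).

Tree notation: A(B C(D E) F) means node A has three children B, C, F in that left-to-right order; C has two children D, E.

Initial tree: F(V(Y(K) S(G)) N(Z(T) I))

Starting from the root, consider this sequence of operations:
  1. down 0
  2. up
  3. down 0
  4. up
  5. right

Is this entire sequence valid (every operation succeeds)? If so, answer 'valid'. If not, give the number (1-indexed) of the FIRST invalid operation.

Step 1 (down 0): focus=V path=0 depth=1 children=['Y', 'S'] left=[] right=['N'] parent=F
Step 2 (up): focus=F path=root depth=0 children=['V', 'N'] (at root)
Step 3 (down 0): focus=V path=0 depth=1 children=['Y', 'S'] left=[] right=['N'] parent=F
Step 4 (up): focus=F path=root depth=0 children=['V', 'N'] (at root)
Step 5 (right): INVALID

Answer: 5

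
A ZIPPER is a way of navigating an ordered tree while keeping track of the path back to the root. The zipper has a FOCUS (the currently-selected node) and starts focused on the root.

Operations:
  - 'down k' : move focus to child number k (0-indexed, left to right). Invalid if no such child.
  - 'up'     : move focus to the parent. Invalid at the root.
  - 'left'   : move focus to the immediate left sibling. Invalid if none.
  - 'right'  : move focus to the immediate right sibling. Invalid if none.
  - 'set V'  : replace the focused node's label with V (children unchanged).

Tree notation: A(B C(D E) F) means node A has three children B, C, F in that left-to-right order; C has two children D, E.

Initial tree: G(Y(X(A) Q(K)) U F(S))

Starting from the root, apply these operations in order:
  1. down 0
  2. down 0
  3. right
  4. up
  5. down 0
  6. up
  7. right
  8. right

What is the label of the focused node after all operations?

Step 1 (down 0): focus=Y path=0 depth=1 children=['X', 'Q'] left=[] right=['U', 'F'] parent=G
Step 2 (down 0): focus=X path=0/0 depth=2 children=['A'] left=[] right=['Q'] parent=Y
Step 3 (right): focus=Q path=0/1 depth=2 children=['K'] left=['X'] right=[] parent=Y
Step 4 (up): focus=Y path=0 depth=1 children=['X', 'Q'] left=[] right=['U', 'F'] parent=G
Step 5 (down 0): focus=X path=0/0 depth=2 children=['A'] left=[] right=['Q'] parent=Y
Step 6 (up): focus=Y path=0 depth=1 children=['X', 'Q'] left=[] right=['U', 'F'] parent=G
Step 7 (right): focus=U path=1 depth=1 children=[] left=['Y'] right=['F'] parent=G
Step 8 (right): focus=F path=2 depth=1 children=['S'] left=['Y', 'U'] right=[] parent=G

Answer: F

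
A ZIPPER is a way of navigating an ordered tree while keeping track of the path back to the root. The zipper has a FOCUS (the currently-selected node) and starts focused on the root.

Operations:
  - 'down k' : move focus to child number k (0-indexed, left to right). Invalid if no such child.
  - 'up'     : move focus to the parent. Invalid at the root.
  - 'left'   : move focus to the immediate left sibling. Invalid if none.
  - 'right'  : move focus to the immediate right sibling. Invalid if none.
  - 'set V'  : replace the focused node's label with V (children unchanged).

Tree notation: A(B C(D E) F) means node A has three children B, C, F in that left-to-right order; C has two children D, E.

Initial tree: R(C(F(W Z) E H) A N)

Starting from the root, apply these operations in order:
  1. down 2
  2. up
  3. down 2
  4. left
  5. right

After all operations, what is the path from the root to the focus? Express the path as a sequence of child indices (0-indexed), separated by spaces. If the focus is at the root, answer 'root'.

Step 1 (down 2): focus=N path=2 depth=1 children=[] left=['C', 'A'] right=[] parent=R
Step 2 (up): focus=R path=root depth=0 children=['C', 'A', 'N'] (at root)
Step 3 (down 2): focus=N path=2 depth=1 children=[] left=['C', 'A'] right=[] parent=R
Step 4 (left): focus=A path=1 depth=1 children=[] left=['C'] right=['N'] parent=R
Step 5 (right): focus=N path=2 depth=1 children=[] left=['C', 'A'] right=[] parent=R

Answer: 2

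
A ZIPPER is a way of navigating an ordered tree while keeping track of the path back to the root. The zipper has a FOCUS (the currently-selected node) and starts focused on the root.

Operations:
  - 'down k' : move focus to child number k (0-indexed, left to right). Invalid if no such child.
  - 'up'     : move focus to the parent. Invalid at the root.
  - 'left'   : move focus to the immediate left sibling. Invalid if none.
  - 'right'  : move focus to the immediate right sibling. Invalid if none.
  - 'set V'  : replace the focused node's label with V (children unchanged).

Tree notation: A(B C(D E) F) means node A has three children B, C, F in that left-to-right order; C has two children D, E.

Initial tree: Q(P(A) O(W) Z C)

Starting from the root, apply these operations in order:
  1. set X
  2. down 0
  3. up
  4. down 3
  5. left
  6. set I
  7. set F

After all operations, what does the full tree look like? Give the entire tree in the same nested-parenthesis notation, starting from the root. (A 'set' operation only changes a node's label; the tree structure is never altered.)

Step 1 (set X): focus=X path=root depth=0 children=['P', 'O', 'Z', 'C'] (at root)
Step 2 (down 0): focus=P path=0 depth=1 children=['A'] left=[] right=['O', 'Z', 'C'] parent=X
Step 3 (up): focus=X path=root depth=0 children=['P', 'O', 'Z', 'C'] (at root)
Step 4 (down 3): focus=C path=3 depth=1 children=[] left=['P', 'O', 'Z'] right=[] parent=X
Step 5 (left): focus=Z path=2 depth=1 children=[] left=['P', 'O'] right=['C'] parent=X
Step 6 (set I): focus=I path=2 depth=1 children=[] left=['P', 'O'] right=['C'] parent=X
Step 7 (set F): focus=F path=2 depth=1 children=[] left=['P', 'O'] right=['C'] parent=X

Answer: X(P(A) O(W) F C)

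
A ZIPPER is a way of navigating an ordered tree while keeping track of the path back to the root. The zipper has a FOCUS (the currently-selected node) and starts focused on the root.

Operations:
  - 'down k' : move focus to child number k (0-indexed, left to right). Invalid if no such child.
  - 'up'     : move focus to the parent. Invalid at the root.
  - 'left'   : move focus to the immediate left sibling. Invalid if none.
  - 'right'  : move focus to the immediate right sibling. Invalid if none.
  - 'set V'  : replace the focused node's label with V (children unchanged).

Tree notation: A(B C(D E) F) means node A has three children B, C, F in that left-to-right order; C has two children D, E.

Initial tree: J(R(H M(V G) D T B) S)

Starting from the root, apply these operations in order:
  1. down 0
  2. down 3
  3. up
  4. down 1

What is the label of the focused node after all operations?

Step 1 (down 0): focus=R path=0 depth=1 children=['H', 'M', 'D', 'T', 'B'] left=[] right=['S'] parent=J
Step 2 (down 3): focus=T path=0/3 depth=2 children=[] left=['H', 'M', 'D'] right=['B'] parent=R
Step 3 (up): focus=R path=0 depth=1 children=['H', 'M', 'D', 'T', 'B'] left=[] right=['S'] parent=J
Step 4 (down 1): focus=M path=0/1 depth=2 children=['V', 'G'] left=['H'] right=['D', 'T', 'B'] parent=R

Answer: M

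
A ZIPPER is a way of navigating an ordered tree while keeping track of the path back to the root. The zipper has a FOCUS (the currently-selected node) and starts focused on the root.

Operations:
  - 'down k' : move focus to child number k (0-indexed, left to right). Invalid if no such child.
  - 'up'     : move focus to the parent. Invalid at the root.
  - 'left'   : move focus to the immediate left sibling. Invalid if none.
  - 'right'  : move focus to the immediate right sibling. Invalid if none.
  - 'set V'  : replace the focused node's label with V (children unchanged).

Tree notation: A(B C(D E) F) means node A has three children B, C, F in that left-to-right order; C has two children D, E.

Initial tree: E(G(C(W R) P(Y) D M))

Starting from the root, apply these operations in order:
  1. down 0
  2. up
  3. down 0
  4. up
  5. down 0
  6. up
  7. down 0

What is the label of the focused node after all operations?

Step 1 (down 0): focus=G path=0 depth=1 children=['C', 'P', 'D', 'M'] left=[] right=[] parent=E
Step 2 (up): focus=E path=root depth=0 children=['G'] (at root)
Step 3 (down 0): focus=G path=0 depth=1 children=['C', 'P', 'D', 'M'] left=[] right=[] parent=E
Step 4 (up): focus=E path=root depth=0 children=['G'] (at root)
Step 5 (down 0): focus=G path=0 depth=1 children=['C', 'P', 'D', 'M'] left=[] right=[] parent=E
Step 6 (up): focus=E path=root depth=0 children=['G'] (at root)
Step 7 (down 0): focus=G path=0 depth=1 children=['C', 'P', 'D', 'M'] left=[] right=[] parent=E

Answer: G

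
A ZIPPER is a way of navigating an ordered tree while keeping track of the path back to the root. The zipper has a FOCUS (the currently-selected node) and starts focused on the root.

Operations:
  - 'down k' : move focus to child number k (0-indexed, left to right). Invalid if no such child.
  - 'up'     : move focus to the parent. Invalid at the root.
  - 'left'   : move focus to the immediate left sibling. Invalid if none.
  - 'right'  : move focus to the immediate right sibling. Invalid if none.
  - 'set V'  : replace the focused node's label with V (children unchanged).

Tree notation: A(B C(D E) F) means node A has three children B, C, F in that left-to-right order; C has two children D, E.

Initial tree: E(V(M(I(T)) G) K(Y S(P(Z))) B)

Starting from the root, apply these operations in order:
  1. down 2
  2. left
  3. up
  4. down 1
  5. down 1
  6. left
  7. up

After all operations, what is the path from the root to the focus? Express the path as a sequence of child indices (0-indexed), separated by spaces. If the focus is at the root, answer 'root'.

Step 1 (down 2): focus=B path=2 depth=1 children=[] left=['V', 'K'] right=[] parent=E
Step 2 (left): focus=K path=1 depth=1 children=['Y', 'S'] left=['V'] right=['B'] parent=E
Step 3 (up): focus=E path=root depth=0 children=['V', 'K', 'B'] (at root)
Step 4 (down 1): focus=K path=1 depth=1 children=['Y', 'S'] left=['V'] right=['B'] parent=E
Step 5 (down 1): focus=S path=1/1 depth=2 children=['P'] left=['Y'] right=[] parent=K
Step 6 (left): focus=Y path=1/0 depth=2 children=[] left=[] right=['S'] parent=K
Step 7 (up): focus=K path=1 depth=1 children=['Y', 'S'] left=['V'] right=['B'] parent=E

Answer: 1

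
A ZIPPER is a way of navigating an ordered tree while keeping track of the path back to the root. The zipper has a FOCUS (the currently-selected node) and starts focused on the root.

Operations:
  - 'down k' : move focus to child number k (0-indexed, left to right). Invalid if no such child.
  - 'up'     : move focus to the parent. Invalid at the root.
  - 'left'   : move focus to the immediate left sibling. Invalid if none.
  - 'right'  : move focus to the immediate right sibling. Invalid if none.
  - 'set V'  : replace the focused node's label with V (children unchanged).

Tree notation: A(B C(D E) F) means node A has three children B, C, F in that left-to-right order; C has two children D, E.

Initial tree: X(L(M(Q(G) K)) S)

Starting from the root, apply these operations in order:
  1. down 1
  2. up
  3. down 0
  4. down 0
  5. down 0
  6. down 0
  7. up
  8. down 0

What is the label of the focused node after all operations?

Step 1 (down 1): focus=S path=1 depth=1 children=[] left=['L'] right=[] parent=X
Step 2 (up): focus=X path=root depth=0 children=['L', 'S'] (at root)
Step 3 (down 0): focus=L path=0 depth=1 children=['M'] left=[] right=['S'] parent=X
Step 4 (down 0): focus=M path=0/0 depth=2 children=['Q', 'K'] left=[] right=[] parent=L
Step 5 (down 0): focus=Q path=0/0/0 depth=3 children=['G'] left=[] right=['K'] parent=M
Step 6 (down 0): focus=G path=0/0/0/0 depth=4 children=[] left=[] right=[] parent=Q
Step 7 (up): focus=Q path=0/0/0 depth=3 children=['G'] left=[] right=['K'] parent=M
Step 8 (down 0): focus=G path=0/0/0/0 depth=4 children=[] left=[] right=[] parent=Q

Answer: G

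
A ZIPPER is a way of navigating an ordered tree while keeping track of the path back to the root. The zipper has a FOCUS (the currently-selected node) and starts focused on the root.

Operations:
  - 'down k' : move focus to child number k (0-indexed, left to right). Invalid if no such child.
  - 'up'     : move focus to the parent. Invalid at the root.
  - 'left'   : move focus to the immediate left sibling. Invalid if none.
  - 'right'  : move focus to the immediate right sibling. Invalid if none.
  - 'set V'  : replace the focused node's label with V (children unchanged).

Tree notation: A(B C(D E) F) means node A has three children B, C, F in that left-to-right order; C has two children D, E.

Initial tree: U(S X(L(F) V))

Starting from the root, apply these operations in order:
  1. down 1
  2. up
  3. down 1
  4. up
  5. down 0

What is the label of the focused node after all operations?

Answer: S

Derivation:
Step 1 (down 1): focus=X path=1 depth=1 children=['L', 'V'] left=['S'] right=[] parent=U
Step 2 (up): focus=U path=root depth=0 children=['S', 'X'] (at root)
Step 3 (down 1): focus=X path=1 depth=1 children=['L', 'V'] left=['S'] right=[] parent=U
Step 4 (up): focus=U path=root depth=0 children=['S', 'X'] (at root)
Step 5 (down 0): focus=S path=0 depth=1 children=[] left=[] right=['X'] parent=U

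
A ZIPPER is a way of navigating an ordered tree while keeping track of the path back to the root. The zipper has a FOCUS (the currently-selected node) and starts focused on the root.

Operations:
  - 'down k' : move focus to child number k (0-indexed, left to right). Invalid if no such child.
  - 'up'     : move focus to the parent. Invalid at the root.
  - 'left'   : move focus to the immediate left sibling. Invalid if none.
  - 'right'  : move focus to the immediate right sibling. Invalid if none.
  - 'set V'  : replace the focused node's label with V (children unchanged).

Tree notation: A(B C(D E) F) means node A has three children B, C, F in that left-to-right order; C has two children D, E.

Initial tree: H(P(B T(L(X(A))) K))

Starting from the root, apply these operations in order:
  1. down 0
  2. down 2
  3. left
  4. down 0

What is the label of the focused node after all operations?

Step 1 (down 0): focus=P path=0 depth=1 children=['B', 'T', 'K'] left=[] right=[] parent=H
Step 2 (down 2): focus=K path=0/2 depth=2 children=[] left=['B', 'T'] right=[] parent=P
Step 3 (left): focus=T path=0/1 depth=2 children=['L'] left=['B'] right=['K'] parent=P
Step 4 (down 0): focus=L path=0/1/0 depth=3 children=['X'] left=[] right=[] parent=T

Answer: L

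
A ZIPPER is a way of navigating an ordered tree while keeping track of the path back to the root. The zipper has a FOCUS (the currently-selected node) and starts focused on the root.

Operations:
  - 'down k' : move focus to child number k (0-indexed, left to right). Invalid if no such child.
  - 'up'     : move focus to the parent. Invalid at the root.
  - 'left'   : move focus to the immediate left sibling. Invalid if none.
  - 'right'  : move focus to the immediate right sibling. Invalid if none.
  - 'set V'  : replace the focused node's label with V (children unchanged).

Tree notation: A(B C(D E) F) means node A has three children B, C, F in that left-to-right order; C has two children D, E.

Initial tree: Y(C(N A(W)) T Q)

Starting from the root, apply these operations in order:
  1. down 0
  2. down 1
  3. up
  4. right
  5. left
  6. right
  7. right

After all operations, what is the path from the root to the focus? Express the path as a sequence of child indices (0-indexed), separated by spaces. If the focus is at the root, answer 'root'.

Step 1 (down 0): focus=C path=0 depth=1 children=['N', 'A'] left=[] right=['T', 'Q'] parent=Y
Step 2 (down 1): focus=A path=0/1 depth=2 children=['W'] left=['N'] right=[] parent=C
Step 3 (up): focus=C path=0 depth=1 children=['N', 'A'] left=[] right=['T', 'Q'] parent=Y
Step 4 (right): focus=T path=1 depth=1 children=[] left=['C'] right=['Q'] parent=Y
Step 5 (left): focus=C path=0 depth=1 children=['N', 'A'] left=[] right=['T', 'Q'] parent=Y
Step 6 (right): focus=T path=1 depth=1 children=[] left=['C'] right=['Q'] parent=Y
Step 7 (right): focus=Q path=2 depth=1 children=[] left=['C', 'T'] right=[] parent=Y

Answer: 2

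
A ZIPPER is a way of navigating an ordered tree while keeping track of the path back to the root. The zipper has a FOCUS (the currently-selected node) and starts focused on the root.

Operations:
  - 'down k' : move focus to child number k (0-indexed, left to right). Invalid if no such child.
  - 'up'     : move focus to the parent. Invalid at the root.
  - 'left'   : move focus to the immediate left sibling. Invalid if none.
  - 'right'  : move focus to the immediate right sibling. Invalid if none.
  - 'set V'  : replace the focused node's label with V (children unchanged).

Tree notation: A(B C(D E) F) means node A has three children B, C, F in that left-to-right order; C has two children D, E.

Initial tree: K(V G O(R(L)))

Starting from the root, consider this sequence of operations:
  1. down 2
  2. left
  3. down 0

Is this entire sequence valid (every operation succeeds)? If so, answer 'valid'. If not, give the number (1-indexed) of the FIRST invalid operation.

Answer: 3

Derivation:
Step 1 (down 2): focus=O path=2 depth=1 children=['R'] left=['V', 'G'] right=[] parent=K
Step 2 (left): focus=G path=1 depth=1 children=[] left=['V'] right=['O'] parent=K
Step 3 (down 0): INVALID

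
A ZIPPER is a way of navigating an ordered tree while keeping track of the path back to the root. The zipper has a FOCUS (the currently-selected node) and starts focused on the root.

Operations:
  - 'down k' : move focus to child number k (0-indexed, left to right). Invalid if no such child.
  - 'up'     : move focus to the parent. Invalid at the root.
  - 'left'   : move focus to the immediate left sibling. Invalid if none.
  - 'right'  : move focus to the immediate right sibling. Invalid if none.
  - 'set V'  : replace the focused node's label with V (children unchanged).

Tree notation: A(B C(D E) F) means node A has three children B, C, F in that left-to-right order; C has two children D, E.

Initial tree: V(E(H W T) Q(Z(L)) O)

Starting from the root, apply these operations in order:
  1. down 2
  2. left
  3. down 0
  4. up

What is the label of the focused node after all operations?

Step 1 (down 2): focus=O path=2 depth=1 children=[] left=['E', 'Q'] right=[] parent=V
Step 2 (left): focus=Q path=1 depth=1 children=['Z'] left=['E'] right=['O'] parent=V
Step 3 (down 0): focus=Z path=1/0 depth=2 children=['L'] left=[] right=[] parent=Q
Step 4 (up): focus=Q path=1 depth=1 children=['Z'] left=['E'] right=['O'] parent=V

Answer: Q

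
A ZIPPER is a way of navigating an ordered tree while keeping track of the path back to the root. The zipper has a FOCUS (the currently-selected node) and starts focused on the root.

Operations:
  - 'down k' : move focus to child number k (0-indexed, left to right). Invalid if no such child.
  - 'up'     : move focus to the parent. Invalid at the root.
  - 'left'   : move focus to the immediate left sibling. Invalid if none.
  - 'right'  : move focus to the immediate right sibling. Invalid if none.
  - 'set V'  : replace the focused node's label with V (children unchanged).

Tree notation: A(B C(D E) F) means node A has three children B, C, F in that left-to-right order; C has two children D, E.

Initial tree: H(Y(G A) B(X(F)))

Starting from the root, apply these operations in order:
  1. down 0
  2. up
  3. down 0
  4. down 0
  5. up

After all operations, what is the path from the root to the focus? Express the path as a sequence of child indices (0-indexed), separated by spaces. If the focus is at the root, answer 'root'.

Step 1 (down 0): focus=Y path=0 depth=1 children=['G', 'A'] left=[] right=['B'] parent=H
Step 2 (up): focus=H path=root depth=0 children=['Y', 'B'] (at root)
Step 3 (down 0): focus=Y path=0 depth=1 children=['G', 'A'] left=[] right=['B'] parent=H
Step 4 (down 0): focus=G path=0/0 depth=2 children=[] left=[] right=['A'] parent=Y
Step 5 (up): focus=Y path=0 depth=1 children=['G', 'A'] left=[] right=['B'] parent=H

Answer: 0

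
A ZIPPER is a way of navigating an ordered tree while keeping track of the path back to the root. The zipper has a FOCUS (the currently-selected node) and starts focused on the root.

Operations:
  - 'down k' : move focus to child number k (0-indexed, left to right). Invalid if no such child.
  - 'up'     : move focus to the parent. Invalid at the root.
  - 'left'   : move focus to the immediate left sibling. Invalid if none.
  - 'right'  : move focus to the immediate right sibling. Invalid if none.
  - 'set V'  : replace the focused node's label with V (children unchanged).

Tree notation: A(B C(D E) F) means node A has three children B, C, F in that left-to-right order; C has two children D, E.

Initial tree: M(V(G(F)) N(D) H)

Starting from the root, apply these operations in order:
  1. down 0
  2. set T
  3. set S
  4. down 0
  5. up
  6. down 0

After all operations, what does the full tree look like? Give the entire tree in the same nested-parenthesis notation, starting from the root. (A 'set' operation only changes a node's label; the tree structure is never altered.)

Answer: M(S(G(F)) N(D) H)

Derivation:
Step 1 (down 0): focus=V path=0 depth=1 children=['G'] left=[] right=['N', 'H'] parent=M
Step 2 (set T): focus=T path=0 depth=1 children=['G'] left=[] right=['N', 'H'] parent=M
Step 3 (set S): focus=S path=0 depth=1 children=['G'] left=[] right=['N', 'H'] parent=M
Step 4 (down 0): focus=G path=0/0 depth=2 children=['F'] left=[] right=[] parent=S
Step 5 (up): focus=S path=0 depth=1 children=['G'] left=[] right=['N', 'H'] parent=M
Step 6 (down 0): focus=G path=0/0 depth=2 children=['F'] left=[] right=[] parent=S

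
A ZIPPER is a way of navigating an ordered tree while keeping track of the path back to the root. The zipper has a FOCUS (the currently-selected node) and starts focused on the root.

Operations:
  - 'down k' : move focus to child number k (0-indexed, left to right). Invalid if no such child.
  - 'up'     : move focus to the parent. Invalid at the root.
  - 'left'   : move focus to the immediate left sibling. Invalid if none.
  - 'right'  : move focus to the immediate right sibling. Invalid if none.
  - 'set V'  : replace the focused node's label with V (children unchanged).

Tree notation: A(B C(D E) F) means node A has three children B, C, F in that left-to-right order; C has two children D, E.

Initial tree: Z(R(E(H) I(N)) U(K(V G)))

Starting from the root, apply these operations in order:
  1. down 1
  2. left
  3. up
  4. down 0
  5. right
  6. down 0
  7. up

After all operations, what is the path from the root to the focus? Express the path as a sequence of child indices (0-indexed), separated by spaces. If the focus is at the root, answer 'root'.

Step 1 (down 1): focus=U path=1 depth=1 children=['K'] left=['R'] right=[] parent=Z
Step 2 (left): focus=R path=0 depth=1 children=['E', 'I'] left=[] right=['U'] parent=Z
Step 3 (up): focus=Z path=root depth=0 children=['R', 'U'] (at root)
Step 4 (down 0): focus=R path=0 depth=1 children=['E', 'I'] left=[] right=['U'] parent=Z
Step 5 (right): focus=U path=1 depth=1 children=['K'] left=['R'] right=[] parent=Z
Step 6 (down 0): focus=K path=1/0 depth=2 children=['V', 'G'] left=[] right=[] parent=U
Step 7 (up): focus=U path=1 depth=1 children=['K'] left=['R'] right=[] parent=Z

Answer: 1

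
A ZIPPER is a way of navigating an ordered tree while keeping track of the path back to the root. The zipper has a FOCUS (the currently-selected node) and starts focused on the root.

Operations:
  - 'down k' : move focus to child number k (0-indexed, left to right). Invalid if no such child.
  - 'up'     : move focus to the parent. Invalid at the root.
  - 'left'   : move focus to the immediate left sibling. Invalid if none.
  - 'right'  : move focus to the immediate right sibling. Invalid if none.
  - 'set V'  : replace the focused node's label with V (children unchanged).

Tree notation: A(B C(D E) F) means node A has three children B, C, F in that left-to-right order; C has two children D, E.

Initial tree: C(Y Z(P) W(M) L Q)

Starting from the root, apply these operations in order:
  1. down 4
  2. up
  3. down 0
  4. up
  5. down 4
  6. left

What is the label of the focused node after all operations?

Answer: L

Derivation:
Step 1 (down 4): focus=Q path=4 depth=1 children=[] left=['Y', 'Z', 'W', 'L'] right=[] parent=C
Step 2 (up): focus=C path=root depth=0 children=['Y', 'Z', 'W', 'L', 'Q'] (at root)
Step 3 (down 0): focus=Y path=0 depth=1 children=[] left=[] right=['Z', 'W', 'L', 'Q'] parent=C
Step 4 (up): focus=C path=root depth=0 children=['Y', 'Z', 'W', 'L', 'Q'] (at root)
Step 5 (down 4): focus=Q path=4 depth=1 children=[] left=['Y', 'Z', 'W', 'L'] right=[] parent=C
Step 6 (left): focus=L path=3 depth=1 children=[] left=['Y', 'Z', 'W'] right=['Q'] parent=C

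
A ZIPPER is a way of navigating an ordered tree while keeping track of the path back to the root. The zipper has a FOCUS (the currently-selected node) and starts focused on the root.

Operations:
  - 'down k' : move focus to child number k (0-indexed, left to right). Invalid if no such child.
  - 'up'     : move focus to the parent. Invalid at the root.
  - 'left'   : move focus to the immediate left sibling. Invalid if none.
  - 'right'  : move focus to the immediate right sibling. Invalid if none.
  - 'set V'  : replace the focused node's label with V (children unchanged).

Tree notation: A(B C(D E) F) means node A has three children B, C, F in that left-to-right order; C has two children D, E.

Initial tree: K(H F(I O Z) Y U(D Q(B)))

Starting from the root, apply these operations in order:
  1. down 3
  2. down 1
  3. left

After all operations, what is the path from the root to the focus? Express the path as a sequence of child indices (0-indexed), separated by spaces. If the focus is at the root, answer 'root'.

Step 1 (down 3): focus=U path=3 depth=1 children=['D', 'Q'] left=['H', 'F', 'Y'] right=[] parent=K
Step 2 (down 1): focus=Q path=3/1 depth=2 children=['B'] left=['D'] right=[] parent=U
Step 3 (left): focus=D path=3/0 depth=2 children=[] left=[] right=['Q'] parent=U

Answer: 3 0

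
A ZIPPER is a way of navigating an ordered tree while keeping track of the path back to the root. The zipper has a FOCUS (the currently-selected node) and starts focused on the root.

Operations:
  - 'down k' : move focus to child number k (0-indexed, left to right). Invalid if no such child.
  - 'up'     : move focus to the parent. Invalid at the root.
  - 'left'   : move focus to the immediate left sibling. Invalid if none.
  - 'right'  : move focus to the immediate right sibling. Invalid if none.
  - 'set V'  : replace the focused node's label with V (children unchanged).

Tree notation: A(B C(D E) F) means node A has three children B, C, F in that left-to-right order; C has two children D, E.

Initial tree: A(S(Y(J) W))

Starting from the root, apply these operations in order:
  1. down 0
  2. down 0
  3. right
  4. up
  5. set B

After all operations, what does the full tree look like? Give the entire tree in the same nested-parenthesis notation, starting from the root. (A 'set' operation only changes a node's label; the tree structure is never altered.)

Step 1 (down 0): focus=S path=0 depth=1 children=['Y', 'W'] left=[] right=[] parent=A
Step 2 (down 0): focus=Y path=0/0 depth=2 children=['J'] left=[] right=['W'] parent=S
Step 3 (right): focus=W path=0/1 depth=2 children=[] left=['Y'] right=[] parent=S
Step 4 (up): focus=S path=0 depth=1 children=['Y', 'W'] left=[] right=[] parent=A
Step 5 (set B): focus=B path=0 depth=1 children=['Y', 'W'] left=[] right=[] parent=A

Answer: A(B(Y(J) W))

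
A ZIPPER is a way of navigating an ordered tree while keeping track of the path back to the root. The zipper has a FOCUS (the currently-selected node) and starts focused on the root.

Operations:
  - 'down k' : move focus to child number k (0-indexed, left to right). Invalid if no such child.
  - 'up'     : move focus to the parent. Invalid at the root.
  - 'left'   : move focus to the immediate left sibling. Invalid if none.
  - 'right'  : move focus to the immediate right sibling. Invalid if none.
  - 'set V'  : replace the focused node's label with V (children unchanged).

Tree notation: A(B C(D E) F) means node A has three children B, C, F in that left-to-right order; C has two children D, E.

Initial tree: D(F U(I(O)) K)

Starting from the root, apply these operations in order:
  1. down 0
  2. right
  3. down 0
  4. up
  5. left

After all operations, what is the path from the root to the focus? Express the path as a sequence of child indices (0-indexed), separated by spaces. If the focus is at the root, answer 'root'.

Step 1 (down 0): focus=F path=0 depth=1 children=[] left=[] right=['U', 'K'] parent=D
Step 2 (right): focus=U path=1 depth=1 children=['I'] left=['F'] right=['K'] parent=D
Step 3 (down 0): focus=I path=1/0 depth=2 children=['O'] left=[] right=[] parent=U
Step 4 (up): focus=U path=1 depth=1 children=['I'] left=['F'] right=['K'] parent=D
Step 5 (left): focus=F path=0 depth=1 children=[] left=[] right=['U', 'K'] parent=D

Answer: 0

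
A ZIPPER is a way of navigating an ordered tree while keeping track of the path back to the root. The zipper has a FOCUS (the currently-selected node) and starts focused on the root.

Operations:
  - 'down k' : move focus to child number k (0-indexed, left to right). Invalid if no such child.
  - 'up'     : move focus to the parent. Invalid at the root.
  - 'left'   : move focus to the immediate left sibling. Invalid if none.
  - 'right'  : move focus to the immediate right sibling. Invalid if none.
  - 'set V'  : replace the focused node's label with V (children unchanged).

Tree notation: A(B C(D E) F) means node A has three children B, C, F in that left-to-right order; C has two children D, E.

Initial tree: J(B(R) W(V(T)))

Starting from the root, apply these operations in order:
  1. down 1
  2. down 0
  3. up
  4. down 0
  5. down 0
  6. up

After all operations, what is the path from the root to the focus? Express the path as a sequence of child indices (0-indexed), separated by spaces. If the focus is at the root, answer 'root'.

Step 1 (down 1): focus=W path=1 depth=1 children=['V'] left=['B'] right=[] parent=J
Step 2 (down 0): focus=V path=1/0 depth=2 children=['T'] left=[] right=[] parent=W
Step 3 (up): focus=W path=1 depth=1 children=['V'] left=['B'] right=[] parent=J
Step 4 (down 0): focus=V path=1/0 depth=2 children=['T'] left=[] right=[] parent=W
Step 5 (down 0): focus=T path=1/0/0 depth=3 children=[] left=[] right=[] parent=V
Step 6 (up): focus=V path=1/0 depth=2 children=['T'] left=[] right=[] parent=W

Answer: 1 0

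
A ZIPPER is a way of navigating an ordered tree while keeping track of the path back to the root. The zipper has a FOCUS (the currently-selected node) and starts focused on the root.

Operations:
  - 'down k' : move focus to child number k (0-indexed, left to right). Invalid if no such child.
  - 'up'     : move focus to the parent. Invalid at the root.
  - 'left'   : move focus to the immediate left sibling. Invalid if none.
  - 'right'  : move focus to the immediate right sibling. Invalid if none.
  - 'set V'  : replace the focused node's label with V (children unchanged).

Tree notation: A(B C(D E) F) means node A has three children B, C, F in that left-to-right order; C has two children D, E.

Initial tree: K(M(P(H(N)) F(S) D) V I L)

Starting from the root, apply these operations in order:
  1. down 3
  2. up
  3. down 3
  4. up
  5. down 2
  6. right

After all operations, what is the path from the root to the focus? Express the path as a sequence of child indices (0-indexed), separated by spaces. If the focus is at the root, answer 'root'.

Answer: 3

Derivation:
Step 1 (down 3): focus=L path=3 depth=1 children=[] left=['M', 'V', 'I'] right=[] parent=K
Step 2 (up): focus=K path=root depth=0 children=['M', 'V', 'I', 'L'] (at root)
Step 3 (down 3): focus=L path=3 depth=1 children=[] left=['M', 'V', 'I'] right=[] parent=K
Step 4 (up): focus=K path=root depth=0 children=['M', 'V', 'I', 'L'] (at root)
Step 5 (down 2): focus=I path=2 depth=1 children=[] left=['M', 'V'] right=['L'] parent=K
Step 6 (right): focus=L path=3 depth=1 children=[] left=['M', 'V', 'I'] right=[] parent=K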